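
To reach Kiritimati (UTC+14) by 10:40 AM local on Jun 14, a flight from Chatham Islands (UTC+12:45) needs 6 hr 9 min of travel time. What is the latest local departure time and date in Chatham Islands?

3:16 AM on June 14

Target arrival in UTC: 10:40 AM − 14:00 = 8:40 PM on Jun 13.
Subtract 6 hours and 9 minutes → departure 2:31 PM UTC on Jun 13.
Chatham Islands is UTC+12:45: 2:31 PM + 12:45 = 3:16 AM on Jun 14.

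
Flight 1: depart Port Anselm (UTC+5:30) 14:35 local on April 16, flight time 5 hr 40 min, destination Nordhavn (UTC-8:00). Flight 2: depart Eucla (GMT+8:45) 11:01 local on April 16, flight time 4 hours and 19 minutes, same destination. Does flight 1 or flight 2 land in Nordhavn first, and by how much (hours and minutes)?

Flight 1 in UTC: 14:35 − 5:30 = 09:05 on Apr 16.
+5 hours and 40 minutes → arrive 14:45 UTC on Apr 16.
Flight 2 in UTC: 11:01 − 8:45 = 02:16 on Apr 16.
+4 hours 19 minutes → arrive 06:35 UTC on Apr 16.
Flight 2 lands earlier by 8 hours 10 minutes.

the second, by 8 hours 10 minutes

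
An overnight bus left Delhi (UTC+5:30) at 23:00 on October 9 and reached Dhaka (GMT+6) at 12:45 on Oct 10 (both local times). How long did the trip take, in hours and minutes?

Departure in UTC: 23:00 − 5:30 = 17:30 on Oct 9.
Arrival in UTC: 12:45 − 6:00 = 06:45 on Oct 10.
Elapsed = 06:45 − 17:30 (+1 day) = 13 hours 15 minutes.

13 hours 15 minutes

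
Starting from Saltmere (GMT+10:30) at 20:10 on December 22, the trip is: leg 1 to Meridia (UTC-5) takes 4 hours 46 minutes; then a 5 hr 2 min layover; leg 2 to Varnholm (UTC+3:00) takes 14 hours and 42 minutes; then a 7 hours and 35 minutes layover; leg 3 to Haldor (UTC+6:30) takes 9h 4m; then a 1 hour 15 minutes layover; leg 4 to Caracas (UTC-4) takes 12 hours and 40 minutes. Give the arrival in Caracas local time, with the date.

Convert departure to UTC: 20:10 − 10:30 = 09:40 UTC on Dec 22.
Add 4 hours 46 minutes leg 1 → 14:26 UTC.
Add 5 hours and 2 minutes layover in Meridia → 19:28 UTC.
Add 14 hours 42 minutes leg 2 → 10:10 UTC (Dec 23).
Add 7 hours and 35 minutes layover in Varnholm → 17:45 UTC.
Add 9 hours and 4 minutes leg 3 → 02:49 UTC (Dec 24).
Add 1 hour 15 minutes layover in Haldor → 04:04 UTC.
Add 12 hours 40 minutes leg 4 → 16:44 UTC.
Caracas is UTC−4:00, so local arrival = 16:44 − 4:00 = 12:44 on Dec 24.

12:44 on Dec 24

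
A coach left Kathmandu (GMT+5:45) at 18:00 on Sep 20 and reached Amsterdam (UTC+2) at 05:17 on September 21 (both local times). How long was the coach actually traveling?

Departure in UTC: 18:00 − 5:45 = 12:15 on Sep 20.
Arrival in UTC: 05:17 − 2:00 = 03:17 on Sep 21.
Elapsed = 03:17 − 12:15 (+1 day) = 15 hours 2 minutes.

15 hours 2 minutes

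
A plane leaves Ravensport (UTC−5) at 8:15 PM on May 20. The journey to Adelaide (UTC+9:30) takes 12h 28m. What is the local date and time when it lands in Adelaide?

11:13 PM on May 21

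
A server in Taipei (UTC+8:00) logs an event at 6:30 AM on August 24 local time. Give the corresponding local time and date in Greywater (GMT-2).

8:30 PM on August 23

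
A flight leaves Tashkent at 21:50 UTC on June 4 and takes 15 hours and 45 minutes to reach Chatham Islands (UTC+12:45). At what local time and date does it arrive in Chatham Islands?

02:20 on June 6

Departure is given in UTC: 21:50 on Jun 4.
Add 15 hours 45 minutes → 13:35 UTC (Jun 5).
Chatham Islands is UTC+12:45: 13:35 + 12:45 = 02:20 on Jun 6.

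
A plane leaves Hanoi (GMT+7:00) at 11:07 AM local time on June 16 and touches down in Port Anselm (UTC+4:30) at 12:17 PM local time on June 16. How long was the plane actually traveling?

Port Anselm is 2:30 behind Hanoi.
Clock-face elapsed time (ignoring zones) is 1 hour 10 minutes.
Actual elapsed = 1 hour 10 minutes + 2:30 = 3 hours 40 minutes.

3 hours 40 minutes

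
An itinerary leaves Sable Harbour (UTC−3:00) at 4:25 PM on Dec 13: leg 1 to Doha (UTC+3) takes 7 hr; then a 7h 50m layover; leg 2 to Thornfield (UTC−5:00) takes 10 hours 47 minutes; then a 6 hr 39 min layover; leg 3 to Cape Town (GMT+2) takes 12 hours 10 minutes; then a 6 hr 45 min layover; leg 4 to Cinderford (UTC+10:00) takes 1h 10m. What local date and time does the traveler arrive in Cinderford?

9:46 AM on December 16

Convert departure to UTC: 4:25 PM + 3:00 = 7:25 PM UTC on Dec 13.
Add 7 hours leg 1 → 2:25 AM UTC (Dec 14).
Add 7 hours 50 minutes layover in Doha → 10:15 AM UTC.
Add 10 hours and 47 minutes leg 2 → 9:02 PM UTC.
Add 6 hours 39 minutes layover in Thornfield → 3:41 AM UTC (Dec 15).
Add 12 hours and 10 minutes leg 3 → 3:51 PM UTC.
Add 6 hours and 45 minutes layover in Cape Town → 10:36 PM UTC.
Add 1 hour 10 minutes leg 4 → 11:46 PM UTC.
Cinderford is UTC+10:00, so local arrival = 11:46 PM + 10:00 = 9:46 AM on Dec 16.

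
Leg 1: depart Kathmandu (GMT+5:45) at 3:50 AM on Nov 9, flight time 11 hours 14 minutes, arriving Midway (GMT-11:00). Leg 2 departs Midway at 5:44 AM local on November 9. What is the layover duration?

7 hours 25 minutes

Convert departure to UTC: 3:50 AM − 5:45 = 10:05 PM UTC on Nov 8.
Add 11 hours 14 minutes flight time → 9:19 AM UTC (Nov 9).
Midway is UTC−11:00, so local arrival = 9:19 AM − 11:00 = 10:19 PM on Nov 8.
Layover = 5:44 AM − 10:19 PM (+1 day) = 7 hours 25 minutes.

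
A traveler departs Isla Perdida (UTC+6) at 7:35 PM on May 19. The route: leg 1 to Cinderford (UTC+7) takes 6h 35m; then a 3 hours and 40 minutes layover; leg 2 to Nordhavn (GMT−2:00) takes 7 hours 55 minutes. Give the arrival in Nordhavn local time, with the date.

Convert departure to UTC: 7:35 PM − 6:00 = 1:35 PM UTC on May 19.
Add 6 hours and 35 minutes leg 1 → 8:10 PM UTC.
Add 3 hours and 40 minutes layover in Cinderford → 11:50 PM UTC.
Add 7 hours 55 minutes leg 2 → 7:45 AM UTC (May 20).
Nordhavn is UTC−2:00, so local arrival = 7:45 AM − 2:00 = 5:45 AM on May 20.

5:45 AM on May 20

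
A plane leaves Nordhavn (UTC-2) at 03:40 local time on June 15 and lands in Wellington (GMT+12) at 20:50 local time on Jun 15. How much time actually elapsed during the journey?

Departure in UTC: 03:40 + 2:00 = 05:40 on Jun 15.
Arrival in UTC: 20:50 − 12:00 = 08:50 on Jun 15.
Elapsed = 08:50 − 05:40 = 3 hours 10 minutes.

3 hours 10 minutes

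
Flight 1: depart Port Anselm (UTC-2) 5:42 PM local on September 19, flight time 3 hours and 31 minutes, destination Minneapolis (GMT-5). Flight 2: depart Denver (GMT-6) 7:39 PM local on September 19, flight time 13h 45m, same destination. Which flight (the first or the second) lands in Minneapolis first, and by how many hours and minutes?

the first, by 16 hours 11 minutes

Flight 1 in UTC: 5:42 PM + 2:00 = 7:42 PM on Sep 19.
+3 hours and 31 minutes → arrive 11:13 PM UTC on Sep 19.
Flight 2 in UTC: 7:39 PM + 6:00 = 1:39 AM on Sep 20.
+13 hours and 45 minutes → arrive 3:24 PM UTC on Sep 20.
Flight 1 lands earlier by 16 hours 11 minutes.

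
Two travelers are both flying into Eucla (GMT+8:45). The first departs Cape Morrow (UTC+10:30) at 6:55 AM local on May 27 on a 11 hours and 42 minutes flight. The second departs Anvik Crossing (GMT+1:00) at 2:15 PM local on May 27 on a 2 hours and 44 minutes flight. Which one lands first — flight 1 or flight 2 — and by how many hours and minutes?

Flight 1 in UTC: 6:55 AM − 10:30 = 8:25 PM on May 26.
+11 hours 42 minutes → arrive 8:07 AM UTC on May 27.
Flight 2 in UTC: 2:15 PM − 1:00 = 1:15 PM on May 27.
+2 hours 44 minutes → arrive 3:59 PM UTC on May 27.
Flight 1 lands earlier by 7 hours 52 minutes.

the first, by 7 hours 52 minutes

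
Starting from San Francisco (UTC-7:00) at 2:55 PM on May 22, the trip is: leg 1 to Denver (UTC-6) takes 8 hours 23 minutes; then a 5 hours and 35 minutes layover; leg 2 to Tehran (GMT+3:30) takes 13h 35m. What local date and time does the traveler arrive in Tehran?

4:58 AM on May 24

Convert departure to UTC: 2:55 PM + 7:00 = 9:55 PM UTC on May 22.
Add 8 hours and 23 minutes leg 1 → 6:18 AM UTC (May 23).
Add 5 hours and 35 minutes layover in Denver → 11:53 AM UTC.
Add 13 hours 35 minutes leg 2 → 1:28 AM UTC (May 24).
Tehran is UTC+3:30, so local arrival = 1:28 AM + 3:30 = 4:58 AM on May 24.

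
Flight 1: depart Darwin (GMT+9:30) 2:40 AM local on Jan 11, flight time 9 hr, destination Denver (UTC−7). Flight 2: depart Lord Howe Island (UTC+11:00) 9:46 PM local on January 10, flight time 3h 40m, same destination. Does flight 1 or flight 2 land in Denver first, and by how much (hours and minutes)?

Flight 1 in UTC: 2:40 AM − 9:30 = 5:10 PM on Jan 10.
+9 hours → arrive 2:10 AM UTC on Jan 11.
Flight 2 in UTC: 9:46 PM − 11:00 = 10:46 AM on Jan 10.
+3 hours and 40 minutes → arrive 2:26 PM UTC on Jan 10.
Flight 2 lands earlier by 11 hours 44 minutes.

the second, by 11 hours 44 minutes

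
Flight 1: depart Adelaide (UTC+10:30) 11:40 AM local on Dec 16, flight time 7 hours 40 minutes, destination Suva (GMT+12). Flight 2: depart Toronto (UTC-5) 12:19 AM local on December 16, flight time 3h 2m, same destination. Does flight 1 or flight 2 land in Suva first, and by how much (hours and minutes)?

the second, by 29 minutes

Flight 1 in UTC: 11:40 AM − 10:30 = 1:10 AM on Dec 16.
+7 hours and 40 minutes → arrive 8:50 AM UTC on Dec 16.
Flight 2 in UTC: 12:19 AM + 5:00 = 5:19 AM on Dec 16.
+3 hours 2 minutes → arrive 8:21 AM UTC on Dec 16.
Flight 2 lands earlier by 29 minutes.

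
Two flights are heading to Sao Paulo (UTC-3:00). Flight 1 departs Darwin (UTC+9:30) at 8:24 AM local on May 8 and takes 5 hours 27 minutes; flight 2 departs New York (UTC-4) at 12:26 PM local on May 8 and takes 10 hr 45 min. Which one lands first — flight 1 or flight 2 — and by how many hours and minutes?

the first, by 22 hours 50 minutes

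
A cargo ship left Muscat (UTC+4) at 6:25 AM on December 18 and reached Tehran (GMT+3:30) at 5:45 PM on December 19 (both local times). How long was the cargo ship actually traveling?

Tehran is 0:30 behind Muscat.
Clock-face elapsed time (ignoring zones) is 35 hours 20 minutes.
Actual elapsed = 35 hours 20 minutes + 0:30 = 35 hours 50 minutes.

35 hours 50 minutes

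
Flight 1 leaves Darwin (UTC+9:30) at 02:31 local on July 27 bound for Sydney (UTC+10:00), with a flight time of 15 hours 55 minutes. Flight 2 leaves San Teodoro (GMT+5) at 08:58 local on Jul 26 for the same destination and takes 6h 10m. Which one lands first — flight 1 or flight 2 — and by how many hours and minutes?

the second, by 22 hours 48 minutes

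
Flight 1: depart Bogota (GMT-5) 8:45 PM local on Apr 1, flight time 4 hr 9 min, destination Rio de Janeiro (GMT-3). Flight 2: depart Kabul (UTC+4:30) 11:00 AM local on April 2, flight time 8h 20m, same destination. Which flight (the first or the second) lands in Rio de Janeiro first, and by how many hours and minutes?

the first, by 8 hours 56 minutes

Flight 1 in UTC: 8:45 PM + 5:00 = 1:45 AM on Apr 2.
+4 hours 9 minutes → arrive 5:54 AM UTC on Apr 2.
Flight 2 in UTC: 11:00 AM − 4:30 = 6:30 AM on Apr 2.
+8 hours and 20 minutes → arrive 2:50 PM UTC on Apr 2.
Flight 1 lands earlier by 8 hours 56 minutes.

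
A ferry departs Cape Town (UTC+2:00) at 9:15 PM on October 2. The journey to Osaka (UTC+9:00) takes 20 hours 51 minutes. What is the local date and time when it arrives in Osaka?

1:06 AM on October 4

Convert departure to UTC: 9:15 PM − 2:00 = 7:15 PM UTC on Oct 2.
Add 20 hours 51 minutes travel time → 4:06 PM UTC (Oct 3).
Osaka is UTC+9:00, so local arrival = 4:06 PM + 9:00 = 1:06 AM on Oct 4.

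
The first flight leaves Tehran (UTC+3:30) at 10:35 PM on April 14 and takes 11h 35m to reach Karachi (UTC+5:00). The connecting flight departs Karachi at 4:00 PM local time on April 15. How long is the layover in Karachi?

4 hours 20 minutes

Convert departure to UTC: 10:35 PM − 3:30 = 7:05 PM UTC on Apr 14.
Add 11 hours and 35 minutes flight time → 6:40 AM UTC (Apr 15).
Karachi is UTC+5:00, so local arrival = 6:40 AM + 5:00 = 11:40 AM on Apr 15.
Layover = 4:00 PM − 11:40 AM = 4 hours 20 minutes.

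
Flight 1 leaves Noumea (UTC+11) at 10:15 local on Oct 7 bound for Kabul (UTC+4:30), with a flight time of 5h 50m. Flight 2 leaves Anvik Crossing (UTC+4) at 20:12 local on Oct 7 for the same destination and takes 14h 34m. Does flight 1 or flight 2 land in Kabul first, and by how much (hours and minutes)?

the first, by 25 hours 41 minutes

Flight 1 in UTC: 10:15 − 11:00 = 23:15 on Oct 6.
+5 hours 50 minutes → arrive 05:05 UTC on Oct 7.
Flight 2 in UTC: 20:12 − 4:00 = 16:12 on Oct 7.
+14 hours 34 minutes → arrive 06:46 UTC on Oct 8.
Flight 1 lands earlier by 25 hours 41 minutes.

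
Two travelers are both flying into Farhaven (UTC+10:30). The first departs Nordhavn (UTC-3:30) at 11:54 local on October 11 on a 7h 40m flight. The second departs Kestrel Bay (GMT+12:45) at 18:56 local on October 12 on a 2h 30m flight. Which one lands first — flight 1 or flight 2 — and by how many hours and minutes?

Flight 1 in UTC: 11:54 + 3:30 = 15:24 on Oct 11.
+7 hours 40 minutes → arrive 23:04 UTC on Oct 11.
Flight 2 in UTC: 18:56 − 12:45 = 06:11 on Oct 12.
+2 hours and 30 minutes → arrive 08:41 UTC on Oct 12.
Flight 1 lands earlier by 9 hours 37 minutes.

the first, by 9 hours 37 minutes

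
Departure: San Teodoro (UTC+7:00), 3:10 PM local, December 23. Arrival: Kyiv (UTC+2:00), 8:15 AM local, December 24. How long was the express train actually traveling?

22 hours 5 minutes

Departure in UTC: 3:10 PM − 7:00 = 8:10 AM on Dec 23.
Arrival in UTC: 8:15 AM − 2:00 = 6:15 AM on Dec 24.
Elapsed = 6:15 AM − 8:10 AM (+1 day) = 22 hours 5 minutes.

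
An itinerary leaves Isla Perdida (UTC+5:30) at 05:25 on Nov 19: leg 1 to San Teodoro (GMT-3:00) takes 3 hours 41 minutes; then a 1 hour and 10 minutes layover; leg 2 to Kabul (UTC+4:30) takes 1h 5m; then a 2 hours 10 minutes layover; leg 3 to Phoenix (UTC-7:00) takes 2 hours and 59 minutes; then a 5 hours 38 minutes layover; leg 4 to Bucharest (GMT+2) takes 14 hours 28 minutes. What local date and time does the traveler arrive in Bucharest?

09:06 on Nov 20

Convert departure to UTC: 05:25 − 5:30 = 23:55 UTC on Nov 18.
Add 3 hours and 41 minutes leg 1 → 03:36 UTC (Nov 19).
Add 1 hour 10 minutes layover in San Teodoro → 04:46 UTC.
Add 1 hour 5 minutes leg 2 → 05:51 UTC.
Add 2 hours 10 minutes layover in Kabul → 08:01 UTC.
Add 2 hours and 59 minutes leg 3 → 11:00 UTC.
Add 5 hours 38 minutes layover in Phoenix → 16:38 UTC.
Add 14 hours 28 minutes leg 4 → 07:06 UTC (Nov 20).
Bucharest is UTC+2:00, so local arrival = 07:06 + 2:00 = 09:06 on Nov 20.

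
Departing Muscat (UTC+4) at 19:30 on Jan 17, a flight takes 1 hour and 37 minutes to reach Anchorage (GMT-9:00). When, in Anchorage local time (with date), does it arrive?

08:07 on January 17

Anchorage is 13:00 behind Muscat.
After 1 hour 37 minutes it is 21:07 in Muscat.
Shift by the zone difference: 21:07 − 13:00 = 08:07 on Jan 17 in Anchorage.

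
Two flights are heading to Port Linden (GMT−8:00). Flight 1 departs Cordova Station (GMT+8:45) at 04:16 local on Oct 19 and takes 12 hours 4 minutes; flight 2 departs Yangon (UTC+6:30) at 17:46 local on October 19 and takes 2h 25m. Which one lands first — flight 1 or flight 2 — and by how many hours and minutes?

Flight 1 in UTC: 04:16 − 8:45 = 19:31 on Oct 18.
+12 hours and 4 minutes → arrive 07:35 UTC on Oct 19.
Flight 2 in UTC: 17:46 − 6:30 = 11:16 on Oct 19.
+2 hours and 25 minutes → arrive 13:41 UTC on Oct 19.
Flight 1 lands earlier by 6 hours 6 minutes.

the first, by 6 hours 6 minutes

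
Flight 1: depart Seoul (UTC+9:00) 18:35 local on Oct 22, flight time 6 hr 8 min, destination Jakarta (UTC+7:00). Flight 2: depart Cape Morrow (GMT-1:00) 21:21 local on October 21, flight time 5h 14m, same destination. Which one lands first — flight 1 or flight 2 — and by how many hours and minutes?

the second, by 12 hours 8 minutes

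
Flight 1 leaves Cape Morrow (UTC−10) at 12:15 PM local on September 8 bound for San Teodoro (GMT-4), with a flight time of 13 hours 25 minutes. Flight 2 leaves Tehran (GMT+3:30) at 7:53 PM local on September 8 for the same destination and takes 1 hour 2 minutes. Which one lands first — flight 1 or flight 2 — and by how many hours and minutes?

the second, by 18 hours 15 minutes

Flight 1 in UTC: 12:15 PM + 10:00 = 10:15 PM on Sep 8.
+13 hours and 25 minutes → arrive 11:40 AM UTC on Sep 9.
Flight 2 in UTC: 7:53 PM − 3:30 = 4:23 PM on Sep 8.
+1 hour 2 minutes → arrive 5:25 PM UTC on Sep 8.
Flight 2 lands earlier by 18 hours 15 minutes.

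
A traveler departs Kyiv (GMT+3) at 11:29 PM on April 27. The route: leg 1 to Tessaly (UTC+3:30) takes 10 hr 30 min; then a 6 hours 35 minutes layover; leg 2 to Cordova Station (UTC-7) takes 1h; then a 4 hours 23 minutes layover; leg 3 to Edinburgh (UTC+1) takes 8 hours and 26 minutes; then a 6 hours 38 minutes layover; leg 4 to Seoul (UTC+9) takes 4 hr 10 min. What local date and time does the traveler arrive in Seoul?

Convert departure to UTC: 11:29 PM − 3:00 = 8:29 PM UTC on Apr 27.
Add 10 hours 30 minutes leg 1 → 6:59 AM UTC (Apr 28).
Add 6 hours 35 minutes layover in Tessaly → 1:34 PM UTC.
Add 1 hour leg 2 → 2:34 PM UTC.
Add 4 hours and 23 minutes layover in Cordova Station → 6:57 PM UTC.
Add 8 hours 26 minutes leg 3 → 3:23 AM UTC (Apr 29).
Add 6 hours and 38 minutes layover in Edinburgh → 10:01 AM UTC.
Add 4 hours and 10 minutes leg 4 → 2:11 PM UTC.
Seoul is UTC+9:00, so local arrival = 2:11 PM + 9:00 = 11:11 PM on Apr 29.

11:11 PM on April 29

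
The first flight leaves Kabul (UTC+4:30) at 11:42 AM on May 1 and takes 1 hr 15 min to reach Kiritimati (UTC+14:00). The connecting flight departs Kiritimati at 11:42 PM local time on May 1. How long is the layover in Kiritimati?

Convert departure to UTC: 11:42 AM − 4:30 = 7:12 AM UTC on May 1.
Add 1 hour and 15 minutes flight time → 8:27 AM UTC.
Kiritimati is UTC+14:00, so local arrival = 8:27 AM + 14:00 = 10:27 PM on May 1.
Layover = 11:42 PM − 10:27 PM = 1 hour 15 minutes.

1 hour 15 minutes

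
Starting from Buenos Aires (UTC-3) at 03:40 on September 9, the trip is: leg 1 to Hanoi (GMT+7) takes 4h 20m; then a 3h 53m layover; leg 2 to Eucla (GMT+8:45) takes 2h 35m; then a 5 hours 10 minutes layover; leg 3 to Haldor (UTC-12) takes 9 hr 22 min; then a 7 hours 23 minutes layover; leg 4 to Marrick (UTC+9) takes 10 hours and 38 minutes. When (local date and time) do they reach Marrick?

11:01 on Sep 11

Convert departure to UTC: 03:40 + 3:00 = 06:40 UTC on Sep 9.
Add 4 hours 20 minutes leg 1 → 11:00 UTC.
Add 3 hours and 53 minutes layover in Hanoi → 14:53 UTC.
Add 2 hours and 35 minutes leg 2 → 17:28 UTC.
Add 5 hours and 10 minutes layover in Eucla → 22:38 UTC.
Add 9 hours 22 minutes leg 3 → 08:00 UTC (Sep 10).
Add 7 hours and 23 minutes layover in Haldor → 15:23 UTC.
Add 10 hours and 38 minutes leg 4 → 02:01 UTC (Sep 11).
Marrick is UTC+9:00, so local arrival = 02:01 + 9:00 = 11:01 on Sep 11.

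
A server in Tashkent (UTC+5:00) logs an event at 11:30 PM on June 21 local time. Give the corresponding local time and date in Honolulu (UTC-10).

8:30 AM on June 21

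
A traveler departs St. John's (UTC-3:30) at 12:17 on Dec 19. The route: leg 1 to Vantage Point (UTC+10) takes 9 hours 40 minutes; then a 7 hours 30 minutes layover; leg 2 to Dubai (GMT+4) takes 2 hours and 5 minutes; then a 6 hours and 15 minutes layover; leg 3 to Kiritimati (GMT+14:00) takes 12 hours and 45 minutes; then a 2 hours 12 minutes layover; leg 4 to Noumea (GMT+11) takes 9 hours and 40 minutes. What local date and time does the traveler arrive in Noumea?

Convert departure to UTC: 12:17 + 3:30 = 15:47 UTC on Dec 19.
Add 9 hours and 40 minutes leg 1 → 01:27 UTC (Dec 20).
Add 7 hours and 30 minutes layover in Vantage Point → 08:57 UTC.
Add 2 hours 5 minutes leg 2 → 11:02 UTC.
Add 6 hours and 15 minutes layover in Dubai → 17:17 UTC.
Add 12 hours 45 minutes leg 3 → 06:02 UTC (Dec 21).
Add 2 hours and 12 minutes layover in Kiritimati → 08:14 UTC.
Add 9 hours 40 minutes leg 4 → 17:54 UTC.
Noumea is UTC+11:00, so local arrival = 17:54 + 11:00 = 04:54 on Dec 22.

04:54 on December 22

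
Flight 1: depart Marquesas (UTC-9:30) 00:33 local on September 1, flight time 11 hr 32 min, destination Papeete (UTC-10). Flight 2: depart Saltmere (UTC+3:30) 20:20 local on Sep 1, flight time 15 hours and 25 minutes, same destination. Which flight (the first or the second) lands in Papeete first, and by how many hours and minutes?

Flight 1 in UTC: 00:33 + 9:30 = 10:03 on Sep 1.
+11 hours and 32 minutes → arrive 21:35 UTC on Sep 1.
Flight 2 in UTC: 20:20 − 3:30 = 16:50 on Sep 1.
+15 hours and 25 minutes → arrive 08:15 UTC on Sep 2.
Flight 1 lands earlier by 10 hours 40 minutes.

the first, by 10 hours 40 minutes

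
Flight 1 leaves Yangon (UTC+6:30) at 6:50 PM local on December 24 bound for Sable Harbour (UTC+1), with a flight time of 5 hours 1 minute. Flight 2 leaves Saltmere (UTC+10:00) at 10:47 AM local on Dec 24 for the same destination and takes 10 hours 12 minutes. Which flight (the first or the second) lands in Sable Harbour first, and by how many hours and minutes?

the second, by 6 hours 22 minutes

Flight 1 in UTC: 6:50 PM − 6:30 = 12:20 PM on Dec 24.
+5 hours 1 minute → arrive 5:21 PM UTC on Dec 24.
Flight 2 in UTC: 10:47 AM − 10:00 = 12:47 AM on Dec 24.
+10 hours 12 minutes → arrive 10:59 AM UTC on Dec 24.
Flight 2 lands earlier by 6 hours 22 minutes.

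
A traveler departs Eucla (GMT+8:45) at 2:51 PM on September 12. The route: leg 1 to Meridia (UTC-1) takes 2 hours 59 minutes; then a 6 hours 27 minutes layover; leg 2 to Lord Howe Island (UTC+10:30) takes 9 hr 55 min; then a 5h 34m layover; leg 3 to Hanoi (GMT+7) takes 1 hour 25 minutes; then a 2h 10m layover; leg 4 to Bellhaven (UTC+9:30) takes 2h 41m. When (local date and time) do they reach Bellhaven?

10:47 PM on September 13

Convert departure to UTC: 2:51 PM − 8:45 = 6:06 AM UTC on Sep 12.
Add 2 hours 59 minutes leg 1 → 9:05 AM UTC.
Add 6 hours and 27 minutes layover in Meridia → 3:32 PM UTC.
Add 9 hours 55 minutes leg 2 → 1:27 AM UTC (Sep 13).
Add 5 hours 34 minutes layover in Lord Howe Island → 7:01 AM UTC.
Add 1 hour and 25 minutes leg 3 → 8:26 AM UTC.
Add 2 hours and 10 minutes layover in Hanoi → 10:36 AM UTC.
Add 2 hours and 41 minutes leg 4 → 1:17 PM UTC.
Bellhaven is UTC+9:30, so local arrival = 1:17 PM + 9:30 = 10:47 PM on Sep 13.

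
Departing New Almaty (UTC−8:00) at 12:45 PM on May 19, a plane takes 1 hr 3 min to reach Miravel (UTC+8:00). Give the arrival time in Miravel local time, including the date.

Convert departure to UTC: 12:45 PM + 8:00 = 8:45 PM UTC on May 19.
Add 1 hour and 3 minutes travel time → 9:48 PM UTC.
Miravel is UTC+8:00, so local arrival = 9:48 PM + 8:00 = 5:48 AM on May 20.

5:48 AM on May 20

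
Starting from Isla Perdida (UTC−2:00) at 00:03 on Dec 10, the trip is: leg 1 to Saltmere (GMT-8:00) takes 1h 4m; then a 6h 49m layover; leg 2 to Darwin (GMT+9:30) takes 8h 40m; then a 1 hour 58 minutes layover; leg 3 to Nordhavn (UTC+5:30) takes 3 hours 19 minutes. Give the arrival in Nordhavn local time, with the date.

05:23 on December 11

Convert departure to UTC: 00:03 + 2:00 = 02:03 UTC on Dec 10.
Add 1 hour and 4 minutes leg 1 → 03:07 UTC.
Add 6 hours 49 minutes layover in Saltmere → 09:56 UTC.
Add 8 hours and 40 minutes leg 2 → 18:36 UTC.
Add 1 hour 58 minutes layover in Darwin → 20:34 UTC.
Add 3 hours and 19 minutes leg 3 → 23:53 UTC.
Nordhavn is UTC+5:30, so local arrival = 23:53 + 5:30 = 05:23 on Dec 11.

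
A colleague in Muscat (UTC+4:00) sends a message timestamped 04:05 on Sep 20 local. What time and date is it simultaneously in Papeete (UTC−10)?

14:05 on September 19

In UTC: 04:05 − 4:00 = 00:05 on Sep 20.
Papeete is UTC−10:00: 00:05 − 10:00 = 14:05 on Sep 19.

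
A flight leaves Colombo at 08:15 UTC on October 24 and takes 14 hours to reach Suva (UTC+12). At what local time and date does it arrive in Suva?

10:15 on Oct 25

Departure is given in UTC: 08:15 on Oct 24.
Add 14 hours → 22:15 UTC.
Suva is UTC+12:00: 22:15 + 12:00 = 10:15 on Oct 25.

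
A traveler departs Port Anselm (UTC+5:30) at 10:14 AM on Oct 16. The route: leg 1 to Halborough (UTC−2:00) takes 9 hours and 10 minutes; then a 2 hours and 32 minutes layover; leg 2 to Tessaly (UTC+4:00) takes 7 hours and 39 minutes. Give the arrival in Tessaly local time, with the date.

4:05 AM on Oct 17

Convert departure to UTC: 10:14 AM − 5:30 = 4:44 AM UTC on Oct 16.
Add 9 hours 10 minutes leg 1 → 1:54 PM UTC.
Add 2 hours 32 minutes layover in Halborough → 4:26 PM UTC.
Add 7 hours and 39 minutes leg 2 → 12:05 AM UTC (Oct 17).
Tessaly is UTC+4:00, so local arrival = 12:05 AM + 4:00 = 4:05 AM on Oct 17.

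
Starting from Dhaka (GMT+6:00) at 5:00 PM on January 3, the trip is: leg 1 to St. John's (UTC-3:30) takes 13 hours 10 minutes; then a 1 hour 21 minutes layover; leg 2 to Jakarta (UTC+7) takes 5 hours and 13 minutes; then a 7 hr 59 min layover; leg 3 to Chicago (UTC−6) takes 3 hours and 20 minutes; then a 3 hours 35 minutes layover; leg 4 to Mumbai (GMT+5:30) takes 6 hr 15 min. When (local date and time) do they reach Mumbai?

Convert departure to UTC: 5:00 PM − 6:00 = 11:00 AM UTC on Jan 3.
Add 13 hours and 10 minutes leg 1 → 12:10 AM UTC (Jan 4).
Add 1 hour and 21 minutes layover in St. John's → 1:31 AM UTC.
Add 5 hours and 13 minutes leg 2 → 6:44 AM UTC.
Add 7 hours 59 minutes layover in Jakarta → 2:43 PM UTC.
Add 3 hours 20 minutes leg 3 → 6:03 PM UTC.
Add 3 hours and 35 minutes layover in Chicago → 9:38 PM UTC.
Add 6 hours 15 minutes leg 4 → 3:53 AM UTC (Jan 5).
Mumbai is UTC+5:30, so local arrival = 3:53 AM + 5:30 = 9:23 AM on Jan 5.

9:23 AM on January 5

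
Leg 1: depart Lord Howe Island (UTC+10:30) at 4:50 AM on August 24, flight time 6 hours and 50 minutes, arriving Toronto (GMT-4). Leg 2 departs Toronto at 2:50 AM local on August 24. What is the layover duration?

5 hours 40 minutes

Convert departure to UTC: 4:50 AM − 10:30 = 6:20 PM UTC on Aug 23.
Add 6 hours and 50 minutes flight time → 1:10 AM UTC (Aug 24).
Toronto is UTC−4:00, so local arrival = 1:10 AM − 4:00 = 9:10 PM on Aug 23.
Layover = 2:50 AM − 9:10 PM (+1 day) = 5 hours 40 minutes.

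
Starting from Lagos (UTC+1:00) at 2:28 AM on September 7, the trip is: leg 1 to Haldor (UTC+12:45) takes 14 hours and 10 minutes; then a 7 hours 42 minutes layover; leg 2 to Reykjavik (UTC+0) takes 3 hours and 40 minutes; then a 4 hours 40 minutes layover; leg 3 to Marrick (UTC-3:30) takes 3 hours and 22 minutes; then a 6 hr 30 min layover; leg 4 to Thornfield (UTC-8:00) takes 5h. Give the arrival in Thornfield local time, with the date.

Convert departure to UTC: 2:28 AM − 1:00 = 1:28 AM UTC on Sep 7.
Add 14 hours 10 minutes leg 1 → 3:38 PM UTC.
Add 7 hours 42 minutes layover in Haldor → 11:20 PM UTC.
Add 3 hours 40 minutes leg 2 → 3:00 AM UTC (Sep 8).
Add 4 hours 40 minutes layover in Reykjavik → 7:40 AM UTC.
Add 3 hours and 22 minutes leg 3 → 11:02 AM UTC.
Add 6 hours and 30 minutes layover in Marrick → 5:32 PM UTC.
Add 5 hours leg 4 → 10:32 PM UTC.
Thornfield is UTC−8:00, so local arrival = 10:32 PM − 8:00 = 2:32 PM on Sep 8.

2:32 PM on September 8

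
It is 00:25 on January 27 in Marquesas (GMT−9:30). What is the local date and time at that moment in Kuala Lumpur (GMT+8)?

Kuala Lumpur is 17:30 ahead of Marquesas.
Shift by the zone difference: 00:25 + 17:30 = 17:55 on Jan 27 in Kuala Lumpur.

17:55 on Jan 27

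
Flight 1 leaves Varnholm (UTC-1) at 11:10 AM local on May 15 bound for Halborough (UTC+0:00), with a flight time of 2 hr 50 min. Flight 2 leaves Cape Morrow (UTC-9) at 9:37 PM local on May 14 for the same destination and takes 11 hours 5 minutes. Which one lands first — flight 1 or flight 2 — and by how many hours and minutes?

the first, by 2 hours 42 minutes

Flight 1 in UTC: 11:10 AM + 1:00 = 12:10 PM on May 15.
+2 hours 50 minutes → arrive 3:00 PM UTC on May 15.
Flight 2 in UTC: 9:37 PM + 9:00 = 6:37 AM on May 15.
+11 hours and 5 minutes → arrive 5:42 PM UTC on May 15.
Flight 1 lands earlier by 2 hours 42 minutes.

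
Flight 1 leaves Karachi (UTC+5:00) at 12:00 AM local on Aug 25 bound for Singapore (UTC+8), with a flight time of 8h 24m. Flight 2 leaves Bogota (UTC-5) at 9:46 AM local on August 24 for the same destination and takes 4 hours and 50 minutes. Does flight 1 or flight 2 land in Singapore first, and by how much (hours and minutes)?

the second, by 7 hours 48 minutes

Flight 1 in UTC: 12:00 AM − 5:00 = 7:00 PM on Aug 24.
+8 hours 24 minutes → arrive 3:24 AM UTC on Aug 25.
Flight 2 in UTC: 9:46 AM + 5:00 = 2:46 PM on Aug 24.
+4 hours and 50 minutes → arrive 7:36 PM UTC on Aug 24.
Flight 2 lands earlier by 7 hours 48 minutes.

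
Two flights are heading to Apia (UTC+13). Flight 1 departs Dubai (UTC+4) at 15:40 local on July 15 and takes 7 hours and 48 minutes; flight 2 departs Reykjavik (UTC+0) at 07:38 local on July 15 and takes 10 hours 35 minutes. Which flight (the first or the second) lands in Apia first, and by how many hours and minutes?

Flight 1 in UTC: 15:40 − 4:00 = 11:40 on Jul 15.
+7 hours 48 minutes → arrive 19:28 UTC on Jul 15.
Flight 2 departs at 07:38 UTC (Jul 15).
+10 hours and 35 minutes → arrive 18:13 UTC on Jul 15.
Flight 2 lands earlier by 1 hour 15 minutes.

the second, by 1 hour 15 minutes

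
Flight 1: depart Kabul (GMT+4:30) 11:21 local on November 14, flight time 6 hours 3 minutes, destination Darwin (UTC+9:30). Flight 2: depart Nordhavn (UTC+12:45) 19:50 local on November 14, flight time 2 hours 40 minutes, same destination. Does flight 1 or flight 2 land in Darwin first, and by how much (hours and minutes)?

Flight 1 in UTC: 11:21 − 4:30 = 06:51 on Nov 14.
+6 hours 3 minutes → arrive 12:54 UTC on Nov 14.
Flight 2 in UTC: 19:50 − 12:45 = 07:05 on Nov 14.
+2 hours and 40 minutes → arrive 09:45 UTC on Nov 14.
Flight 2 lands earlier by 3 hours 9 minutes.

the second, by 3 hours 9 minutes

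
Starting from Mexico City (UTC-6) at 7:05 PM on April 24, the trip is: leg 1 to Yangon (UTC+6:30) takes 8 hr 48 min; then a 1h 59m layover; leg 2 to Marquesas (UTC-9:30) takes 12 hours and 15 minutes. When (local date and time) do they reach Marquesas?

Convert departure to UTC: 7:05 PM + 6:00 = 1:05 AM UTC on Apr 25.
Add 8 hours and 48 minutes leg 1 → 9:53 AM UTC.
Add 1 hour and 59 minutes layover in Yangon → 11:52 AM UTC.
Add 12 hours 15 minutes leg 2 → 12:07 AM UTC (Apr 26).
Marquesas is UTC−9:30, so local arrival = 12:07 AM − 9:30 = 2:37 PM on Apr 25.

2:37 PM on Apr 25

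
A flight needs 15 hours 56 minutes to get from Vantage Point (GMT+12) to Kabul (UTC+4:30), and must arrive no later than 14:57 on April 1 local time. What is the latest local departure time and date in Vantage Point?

Target arrival in UTC: 14:57 − 4:30 = 10:27 on Apr 1.
Subtract 15 hours 56 minutes → departure 18:31 UTC on Mar 31.
Vantage Point is UTC+12:00: 18:31 + 12:00 = 06:31 on Apr 1.

06:31 on Apr 1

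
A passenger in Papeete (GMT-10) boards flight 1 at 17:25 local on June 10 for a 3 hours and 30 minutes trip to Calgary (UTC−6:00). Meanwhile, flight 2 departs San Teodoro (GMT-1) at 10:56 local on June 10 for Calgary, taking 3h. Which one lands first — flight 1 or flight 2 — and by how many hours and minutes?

the second, by 15 hours 59 minutes

Flight 1 in UTC: 17:25 + 10:00 = 03:25 on Jun 11.
+3 hours 30 minutes → arrive 06:55 UTC on Jun 11.
Flight 2 in UTC: 10:56 + 1:00 = 11:56 on Jun 10.
+3 hours → arrive 14:56 UTC on Jun 10.
Flight 2 lands earlier by 15 hours 59 minutes.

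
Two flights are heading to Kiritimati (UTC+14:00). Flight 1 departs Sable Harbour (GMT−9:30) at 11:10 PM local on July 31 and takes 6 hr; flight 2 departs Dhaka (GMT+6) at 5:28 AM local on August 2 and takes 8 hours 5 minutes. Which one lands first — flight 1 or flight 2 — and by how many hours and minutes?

Flight 1 in UTC: 11:10 PM + 9:30 = 8:40 AM on Aug 1.
+6 hours → arrive 2:40 PM UTC on Aug 1.
Flight 2 in UTC: 5:28 AM − 6:00 = 11:28 PM on Aug 1.
+8 hours and 5 minutes → arrive 7:33 AM UTC on Aug 2.
Flight 1 lands earlier by 16 hours 53 minutes.

the first, by 16 hours 53 minutes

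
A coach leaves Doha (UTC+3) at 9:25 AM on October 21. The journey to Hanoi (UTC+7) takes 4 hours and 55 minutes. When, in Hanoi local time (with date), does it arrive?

Convert departure to UTC: 9:25 AM − 3:00 = 6:25 AM UTC on Oct 21.
Add 4 hours and 55 minutes travel time → 11:20 AM UTC.
Hanoi is UTC+7:00, so local arrival = 11:20 AM + 7:00 = 6:20 PM on Oct 21.

6:20 PM on October 21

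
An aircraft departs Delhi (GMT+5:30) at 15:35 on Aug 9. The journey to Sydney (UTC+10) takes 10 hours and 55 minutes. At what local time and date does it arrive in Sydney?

Convert departure to UTC: 15:35 − 5:30 = 10:05 UTC on Aug 9.
Add 10 hours and 55 minutes travel time → 21:00 UTC.
Sydney is UTC+10:00, so local arrival = 21:00 + 10:00 = 07:00 on Aug 10.

07:00 on Aug 10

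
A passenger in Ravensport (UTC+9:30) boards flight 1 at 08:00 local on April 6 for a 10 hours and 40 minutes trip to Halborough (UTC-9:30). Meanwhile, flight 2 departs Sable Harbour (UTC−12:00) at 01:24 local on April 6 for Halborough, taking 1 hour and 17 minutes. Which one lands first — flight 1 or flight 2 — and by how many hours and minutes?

the first, by 5 hours 31 minutes

Flight 1 in UTC: 08:00 − 9:30 = 22:30 on Apr 5.
+10 hours 40 minutes → arrive 09:10 UTC on Apr 6.
Flight 2 in UTC: 01:24 + 12:00 = 13:24 on Apr 6.
+1 hour and 17 minutes → arrive 14:41 UTC on Apr 6.
Flight 1 lands earlier by 5 hours 31 minutes.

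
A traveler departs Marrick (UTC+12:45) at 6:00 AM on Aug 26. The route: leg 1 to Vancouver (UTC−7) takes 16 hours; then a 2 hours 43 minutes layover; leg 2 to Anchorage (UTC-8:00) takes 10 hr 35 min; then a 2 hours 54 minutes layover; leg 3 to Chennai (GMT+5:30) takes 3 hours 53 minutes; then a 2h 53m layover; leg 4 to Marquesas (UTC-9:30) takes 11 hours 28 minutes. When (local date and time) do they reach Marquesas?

Convert departure to UTC: 6:00 AM − 12:45 = 5:15 PM UTC on Aug 25.
Add 16 hours leg 1 → 9:15 AM UTC (Aug 26).
Add 2 hours 43 minutes layover in Vancouver → 11:58 AM UTC.
Add 10 hours and 35 minutes leg 2 → 10:33 PM UTC.
Add 2 hours 54 minutes layover in Anchorage → 1:27 AM UTC (Aug 27).
Add 3 hours 53 minutes leg 3 → 5:20 AM UTC.
Add 2 hours and 53 minutes layover in Chennai → 8:13 AM UTC.
Add 11 hours and 28 minutes leg 4 → 7:41 PM UTC.
Marquesas is UTC−9:30, so local arrival = 7:41 PM − 9:30 = 10:11 AM on Aug 27.

10:11 AM on August 27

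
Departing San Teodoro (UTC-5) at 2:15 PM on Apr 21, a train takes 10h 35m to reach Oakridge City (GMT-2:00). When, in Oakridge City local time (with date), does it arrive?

Convert departure to UTC: 2:15 PM + 5:00 = 7:15 PM UTC on Apr 21.
Add 10 hours and 35 minutes travel time → 5:50 AM UTC (Apr 22).
Oakridge City is UTC−2:00, so local arrival = 5:50 AM − 2:00 = 3:50 AM on Apr 22.

3:50 AM on April 22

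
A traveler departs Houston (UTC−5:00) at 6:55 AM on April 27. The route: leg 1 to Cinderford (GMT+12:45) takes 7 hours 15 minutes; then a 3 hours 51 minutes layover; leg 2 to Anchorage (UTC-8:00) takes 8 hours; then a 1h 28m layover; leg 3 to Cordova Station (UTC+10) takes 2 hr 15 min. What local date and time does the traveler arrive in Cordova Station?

Convert departure to UTC: 6:55 AM + 5:00 = 11:55 AM UTC on Apr 27.
Add 7 hours 15 minutes leg 1 → 7:10 PM UTC.
Add 3 hours 51 minutes layover in Cinderford → 11:01 PM UTC.
Add 8 hours leg 2 → 7:01 AM UTC (Apr 28).
Add 1 hour 28 minutes layover in Anchorage → 8:29 AM UTC.
Add 2 hours 15 minutes leg 3 → 10:44 AM UTC.
Cordova Station is UTC+10:00, so local arrival = 10:44 AM + 10:00 = 8:44 PM on Apr 28.

8:44 PM on Apr 28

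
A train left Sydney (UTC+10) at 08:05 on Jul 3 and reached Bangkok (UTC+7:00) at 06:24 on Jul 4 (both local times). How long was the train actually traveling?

25 hours 19 minutes

Departure in UTC: 08:05 − 10:00 = 22:05 on Jul 2.
Arrival in UTC: 06:24 − 7:00 = 23:24 on Jul 3.
Elapsed = 23:24 − 22:05 (+1 day) = 25 hours 19 minutes.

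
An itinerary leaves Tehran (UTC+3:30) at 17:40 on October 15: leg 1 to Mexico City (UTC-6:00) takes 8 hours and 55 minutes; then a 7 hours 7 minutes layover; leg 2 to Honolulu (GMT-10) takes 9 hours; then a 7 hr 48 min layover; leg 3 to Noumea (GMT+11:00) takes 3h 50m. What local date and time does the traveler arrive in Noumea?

13:50 on Oct 17

Convert departure to UTC: 17:40 − 3:30 = 14:10 UTC on Oct 15.
Add 8 hours and 55 minutes leg 1 → 23:05 UTC.
Add 7 hours 7 minutes layover in Mexico City → 06:12 UTC (Oct 16).
Add 9 hours leg 2 → 15:12 UTC.
Add 7 hours and 48 minutes layover in Honolulu → 23:00 UTC.
Add 3 hours and 50 minutes leg 3 → 02:50 UTC (Oct 17).
Noumea is UTC+11:00, so local arrival = 02:50 + 11:00 = 13:50 on Oct 17.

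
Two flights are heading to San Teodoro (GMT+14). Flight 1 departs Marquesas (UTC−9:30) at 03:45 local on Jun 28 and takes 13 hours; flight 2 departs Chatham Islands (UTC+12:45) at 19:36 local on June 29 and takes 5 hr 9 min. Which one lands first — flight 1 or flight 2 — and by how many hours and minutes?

Flight 1 in UTC: 03:45 + 9:30 = 13:15 on Jun 28.
+13 hours → arrive 02:15 UTC on Jun 29.
Flight 2 in UTC: 19:36 − 12:45 = 06:51 on Jun 29.
+5 hours and 9 minutes → arrive 12:00 UTC on Jun 29.
Flight 1 lands earlier by 9 hours 45 minutes.

the first, by 9 hours 45 minutes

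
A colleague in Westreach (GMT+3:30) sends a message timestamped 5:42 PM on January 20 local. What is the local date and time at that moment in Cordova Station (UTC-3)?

Cordova Station is 6:30 behind Westreach.
Shift by the zone difference: 5:42 PM − 6:30 = 11:12 AM on Jan 20 in Cordova Station.

11:12 AM on January 20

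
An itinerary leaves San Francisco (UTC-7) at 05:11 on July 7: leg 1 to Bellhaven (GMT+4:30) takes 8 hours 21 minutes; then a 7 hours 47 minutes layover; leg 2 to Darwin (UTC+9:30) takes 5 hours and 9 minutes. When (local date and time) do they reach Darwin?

Convert departure to UTC: 05:11 + 7:00 = 12:11 UTC on Jul 7.
Add 8 hours 21 minutes leg 1 → 20:32 UTC.
Add 7 hours and 47 minutes layover in Bellhaven → 04:19 UTC (Jul 8).
Add 5 hours and 9 minutes leg 2 → 09:28 UTC.
Darwin is UTC+9:30, so local arrival = 09:28 + 9:30 = 18:58 on Jul 8.

18:58 on Jul 8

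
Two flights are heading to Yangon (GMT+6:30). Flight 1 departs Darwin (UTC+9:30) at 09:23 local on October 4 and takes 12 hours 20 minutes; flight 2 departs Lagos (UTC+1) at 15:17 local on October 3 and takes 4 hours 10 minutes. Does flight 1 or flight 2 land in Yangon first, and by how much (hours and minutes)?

Flight 1 in UTC: 09:23 − 9:30 = 23:53 on Oct 3.
+12 hours and 20 minutes → arrive 12:13 UTC on Oct 4.
Flight 2 in UTC: 15:17 − 1:00 = 14:17 on Oct 3.
+4 hours and 10 minutes → arrive 18:27 UTC on Oct 3.
Flight 2 lands earlier by 17 hours 46 minutes.

the second, by 17 hours 46 minutes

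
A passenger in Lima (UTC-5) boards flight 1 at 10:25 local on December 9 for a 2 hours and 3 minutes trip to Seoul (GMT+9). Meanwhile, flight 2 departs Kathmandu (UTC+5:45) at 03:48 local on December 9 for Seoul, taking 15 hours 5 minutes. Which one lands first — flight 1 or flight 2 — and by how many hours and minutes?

the second, by 4 hours 20 minutes

Flight 1 in UTC: 10:25 + 5:00 = 15:25 on Dec 9.
+2 hours 3 minutes → arrive 17:28 UTC on Dec 9.
Flight 2 in UTC: 03:48 − 5:45 = 22:03 on Dec 8.
+15 hours 5 minutes → arrive 13:08 UTC on Dec 9.
Flight 2 lands earlier by 4 hours 20 minutes.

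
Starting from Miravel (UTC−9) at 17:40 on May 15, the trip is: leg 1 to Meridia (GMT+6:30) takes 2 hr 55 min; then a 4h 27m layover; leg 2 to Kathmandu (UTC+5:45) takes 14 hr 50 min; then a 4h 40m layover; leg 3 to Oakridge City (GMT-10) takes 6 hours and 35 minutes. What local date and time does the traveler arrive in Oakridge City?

Convert departure to UTC: 17:40 + 9:00 = 02:40 UTC on May 16.
Add 2 hours and 55 minutes leg 1 → 05:35 UTC.
Add 4 hours 27 minutes layover in Meridia → 10:02 UTC.
Add 14 hours 50 minutes leg 2 → 00:52 UTC (May 17).
Add 4 hours and 40 minutes layover in Kathmandu → 05:32 UTC.
Add 6 hours 35 minutes leg 3 → 12:07 UTC.
Oakridge City is UTC−10:00, so local arrival = 12:07 − 10:00 = 02:07 on May 17.

02:07 on May 17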